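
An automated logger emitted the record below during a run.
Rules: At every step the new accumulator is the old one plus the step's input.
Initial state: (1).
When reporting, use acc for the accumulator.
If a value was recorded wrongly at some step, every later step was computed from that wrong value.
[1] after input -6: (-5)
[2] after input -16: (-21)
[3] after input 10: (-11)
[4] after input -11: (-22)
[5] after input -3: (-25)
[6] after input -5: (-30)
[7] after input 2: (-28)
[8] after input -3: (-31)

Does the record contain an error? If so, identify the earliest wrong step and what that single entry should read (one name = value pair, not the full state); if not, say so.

Step 1: acc = 1 + -6 = -5 — checks out.
Step 2: acc = -5 + -16 = -21 — checks out.
Step 3: acc = -21 + 10 = -11 — consistent with the record.
Step 4: acc = -11 + -11 = -22 — same as recorded.
Step 5: acc = -22 + -3 = -25 — same as recorded.
Step 6: acc = -25 + -5 = -30 — verified.
Step 7: acc = -30 + 2 = -28 — in agreement.
Step 8: acc = -28 + -3 = -31 — matches.
Nothing is out of place; the run is error-free.

no error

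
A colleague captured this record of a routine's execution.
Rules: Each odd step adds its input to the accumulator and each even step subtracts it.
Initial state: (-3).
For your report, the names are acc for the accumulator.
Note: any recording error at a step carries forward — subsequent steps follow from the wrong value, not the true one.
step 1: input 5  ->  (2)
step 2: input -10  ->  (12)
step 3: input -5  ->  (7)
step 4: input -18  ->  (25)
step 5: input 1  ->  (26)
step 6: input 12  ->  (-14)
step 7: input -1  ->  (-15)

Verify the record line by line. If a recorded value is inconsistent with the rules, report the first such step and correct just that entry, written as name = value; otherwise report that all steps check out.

1. acc = -3 + 5 = 2 (checks out)
2. acc = 2 - -10 = 12 (confirmed correct)
3. acc = 12 + -5 = 7 (same as recorded)
4. acc = 7 - -18 = 25 (consistent with the record)
5. acc = 25 + 1 = 26 (consistent with the record)
6. acc = 26 - 12 = 14 (first mismatch against the record)
First deviation found at step 6; the corrected entry is acc = 14.

step 6, acc = 14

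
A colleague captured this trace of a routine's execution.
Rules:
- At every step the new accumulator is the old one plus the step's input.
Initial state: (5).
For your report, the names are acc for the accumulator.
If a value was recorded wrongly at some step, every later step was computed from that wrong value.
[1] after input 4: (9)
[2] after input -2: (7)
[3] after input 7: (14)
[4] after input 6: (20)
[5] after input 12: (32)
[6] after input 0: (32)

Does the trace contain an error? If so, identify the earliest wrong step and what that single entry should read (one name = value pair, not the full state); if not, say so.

1. acc = 5 + 4 = 9 (verified)
2. acc = 9 + -2 = 7 (no discrepancy)
3. acc = 7 + 7 = 14 (agrees with the trace)
4. acc = 14 + 6 = 20 (matches)
5. acc = 20 + 12 = 32 (confirmed correct)
6. acc = 32 + 0 = 32 (exactly as logged)
Nothing is out of place; the run is error-free.

no error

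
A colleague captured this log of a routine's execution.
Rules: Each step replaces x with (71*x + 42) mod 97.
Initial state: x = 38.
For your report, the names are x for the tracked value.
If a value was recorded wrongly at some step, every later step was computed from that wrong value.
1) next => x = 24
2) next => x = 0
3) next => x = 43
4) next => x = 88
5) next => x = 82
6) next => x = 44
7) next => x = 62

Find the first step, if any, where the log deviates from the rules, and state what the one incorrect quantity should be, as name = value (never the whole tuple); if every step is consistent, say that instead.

Step 1: x = (71*38 + 42) mod 97 = 24 — verified.
Step 2: x = (71*24 + 42) mod 97 = 0 — exactly as logged.
Step 3: x = (71*0 + 42) mod 97 = 42 — first mismatch against the log.
That makes step 3 the first incorrect line — x = 42 is what it should show.

step 3, x = 42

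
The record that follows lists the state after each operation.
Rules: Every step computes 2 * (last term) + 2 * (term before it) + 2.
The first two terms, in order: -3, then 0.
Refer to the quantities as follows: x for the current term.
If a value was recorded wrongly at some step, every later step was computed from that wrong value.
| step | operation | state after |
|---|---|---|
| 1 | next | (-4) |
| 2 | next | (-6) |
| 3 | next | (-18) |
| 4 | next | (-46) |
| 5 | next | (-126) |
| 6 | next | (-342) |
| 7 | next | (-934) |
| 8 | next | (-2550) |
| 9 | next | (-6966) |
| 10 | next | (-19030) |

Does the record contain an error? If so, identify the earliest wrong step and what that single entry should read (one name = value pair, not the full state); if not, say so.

step 1: x = 2*(0) + (2)*(-3) + (2) = -4 -> verified
step 2: x = 2*(-4) + (2)*(0) + (2) = -6 -> same as recorded
step 3: x = 2*(-6) + (2)*(-4) + (2) = -18 -> no discrepancy
step 4: x = 2*(-18) + (2)*(-6) + (2) = -46 -> verified
step 5: x = 2*(-46) + (2)*(-18) + (2) = -126 -> same as recorded
step 6: x = 2*(-126) + (2)*(-46) + (2) = -342 -> exactly as logged
step 7: x = 2*(-342) + (2)*(-126) + (2) = -934 -> same as recorded
step 8: x = 2*(-934) + (2)*(-342) + (2) = -2550 -> verified
step 9: x = 2*(-2550) + (2)*(-934) + (2) = -6966 -> confirmed correct
step 10: x = 2*(-6966) + (2)*(-2550) + (2) = -19030 -> consistent with the record
The recomputation confirms every line.

no error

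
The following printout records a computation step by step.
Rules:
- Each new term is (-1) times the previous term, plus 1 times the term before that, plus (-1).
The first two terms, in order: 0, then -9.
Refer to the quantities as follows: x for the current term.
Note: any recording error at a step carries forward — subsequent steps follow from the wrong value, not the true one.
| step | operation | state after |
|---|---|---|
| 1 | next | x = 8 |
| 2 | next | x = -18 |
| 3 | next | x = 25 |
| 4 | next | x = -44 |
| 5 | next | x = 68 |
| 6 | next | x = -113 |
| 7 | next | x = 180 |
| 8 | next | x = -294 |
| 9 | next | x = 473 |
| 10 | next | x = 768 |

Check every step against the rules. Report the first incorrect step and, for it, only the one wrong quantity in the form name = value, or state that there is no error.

step 10, x = -768

Recomputing the run from the initial state:
step 1: x = 8
step 2: x = -18
step 3: x = 25
step 4: x = -44
step 5: x = 68
step 6: x = -113
step 7: x = 180
step 8: x = -294
step 9: x = 473
step 10: x = -768
The first disagreement with the printout is at step 10, where the value should be x = -768.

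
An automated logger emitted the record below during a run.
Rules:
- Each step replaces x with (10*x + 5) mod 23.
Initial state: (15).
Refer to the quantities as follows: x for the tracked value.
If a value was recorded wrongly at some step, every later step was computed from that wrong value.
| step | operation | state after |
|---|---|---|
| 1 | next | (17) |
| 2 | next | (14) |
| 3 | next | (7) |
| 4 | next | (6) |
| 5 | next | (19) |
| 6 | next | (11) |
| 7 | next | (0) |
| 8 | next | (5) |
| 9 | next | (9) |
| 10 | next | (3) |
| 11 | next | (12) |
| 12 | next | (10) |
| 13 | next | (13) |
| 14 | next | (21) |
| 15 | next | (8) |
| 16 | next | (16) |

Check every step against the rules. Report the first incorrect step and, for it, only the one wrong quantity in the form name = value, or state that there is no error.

step 14, x = 20

Recomputing the run from the initial state:
step 1: x = 17
step 2: x = 14
step 3: x = 7
step 4: x = 6
step 5: x = 19
step 6: x = 11
step 7: x = 0
step 8: x = 5
step 9: x = 9
step 10: x = 3
step 11: x = 12
step 12: x = 10
step 13: x = 13
step 14: x = 20
step 15: x = 21
step 16: x = 8
The first disagreement with the record is at step 14, where the value should be x = 20.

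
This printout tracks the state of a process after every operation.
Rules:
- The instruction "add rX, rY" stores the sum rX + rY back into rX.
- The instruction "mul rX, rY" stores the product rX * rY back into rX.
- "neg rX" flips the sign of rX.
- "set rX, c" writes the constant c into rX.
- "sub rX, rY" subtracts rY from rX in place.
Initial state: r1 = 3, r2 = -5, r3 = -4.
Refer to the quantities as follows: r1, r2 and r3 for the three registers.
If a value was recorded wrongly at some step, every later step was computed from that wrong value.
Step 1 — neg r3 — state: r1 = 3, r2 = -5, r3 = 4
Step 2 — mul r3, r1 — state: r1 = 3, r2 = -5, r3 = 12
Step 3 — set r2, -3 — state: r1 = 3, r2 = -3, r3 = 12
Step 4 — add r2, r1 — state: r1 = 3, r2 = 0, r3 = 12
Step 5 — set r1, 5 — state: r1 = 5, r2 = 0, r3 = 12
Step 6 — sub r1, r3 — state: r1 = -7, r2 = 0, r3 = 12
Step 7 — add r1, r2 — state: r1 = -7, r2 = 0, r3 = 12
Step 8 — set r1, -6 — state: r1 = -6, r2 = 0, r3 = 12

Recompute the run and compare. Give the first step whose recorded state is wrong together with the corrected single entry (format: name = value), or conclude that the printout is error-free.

no error

Recomputing the run from the initial state:
step 1: r1 = 3, r2 = -5, r3 = 4
step 2: r1 = 3, r2 = -5, r3 = 12
step 3: r1 = 3, r2 = -3, r3 = 12
step 4: r1 = 3, r2 = 0, r3 = 12
step 5: r1 = 5, r2 = 0, r3 = 12
step 6: r1 = -7, r2 = 0, r3 = 12
step 7: r1 = -7, r2 = 0, r3 = 12
step 8: r1 = -6, r2 = 0, r3 = 12
This matches the printout at every step.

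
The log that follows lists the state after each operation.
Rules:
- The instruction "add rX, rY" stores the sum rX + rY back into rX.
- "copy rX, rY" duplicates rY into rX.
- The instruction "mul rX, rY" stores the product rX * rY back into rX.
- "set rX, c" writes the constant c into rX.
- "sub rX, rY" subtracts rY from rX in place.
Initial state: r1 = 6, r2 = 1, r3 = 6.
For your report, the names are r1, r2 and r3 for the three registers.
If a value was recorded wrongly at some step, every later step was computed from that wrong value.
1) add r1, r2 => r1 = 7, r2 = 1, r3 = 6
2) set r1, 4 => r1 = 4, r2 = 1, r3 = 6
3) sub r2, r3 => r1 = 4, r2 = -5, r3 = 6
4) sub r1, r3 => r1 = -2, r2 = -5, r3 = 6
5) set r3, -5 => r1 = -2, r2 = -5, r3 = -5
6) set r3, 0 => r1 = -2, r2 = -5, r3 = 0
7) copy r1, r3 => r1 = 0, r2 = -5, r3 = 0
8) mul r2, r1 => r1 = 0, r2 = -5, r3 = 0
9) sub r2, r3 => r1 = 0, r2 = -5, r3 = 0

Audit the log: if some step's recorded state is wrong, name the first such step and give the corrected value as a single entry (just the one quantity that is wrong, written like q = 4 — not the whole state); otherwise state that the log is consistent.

Step 1: r1 = 6 + 1 = 7 — agrees with the log.
Step 2: r1 = 4 — verified.
Step 3: r2 = 1 - 6 = -5 — agrees with the log.
Step 4: r1 = 4 - 6 = -2 — consistent with the log.
Step 5: r3 = -5 — consistent with the log.
Step 6: r3 = 0 — matches.
Step 7: r1 = 0 — in agreement.
Step 8: r2 = -5 * 0 = 0 — the recorded entry deviates here.
Conclusion: step 8 carries the first error; the entry should be r2 = 0.

step 8, r2 = 0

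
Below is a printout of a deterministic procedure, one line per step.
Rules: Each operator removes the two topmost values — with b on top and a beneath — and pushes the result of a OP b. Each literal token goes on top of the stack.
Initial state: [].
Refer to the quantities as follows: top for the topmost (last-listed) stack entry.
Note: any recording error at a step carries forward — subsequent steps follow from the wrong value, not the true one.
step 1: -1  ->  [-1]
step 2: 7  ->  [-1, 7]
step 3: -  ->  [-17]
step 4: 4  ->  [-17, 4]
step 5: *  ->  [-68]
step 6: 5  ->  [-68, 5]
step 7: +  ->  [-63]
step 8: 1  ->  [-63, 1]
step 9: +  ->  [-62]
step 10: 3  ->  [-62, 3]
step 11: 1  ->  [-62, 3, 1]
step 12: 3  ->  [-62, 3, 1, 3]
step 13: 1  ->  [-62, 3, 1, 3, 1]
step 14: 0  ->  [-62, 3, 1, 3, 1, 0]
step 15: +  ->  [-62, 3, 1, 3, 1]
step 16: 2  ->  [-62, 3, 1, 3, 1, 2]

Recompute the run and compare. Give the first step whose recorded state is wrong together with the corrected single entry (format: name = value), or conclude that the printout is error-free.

step 3, top = -8

step 1: push -1: top = -1 -> checks out
step 2: push 7: top = 7 -> consistent with the printout
step 3: -1 - 7 = -8 -> not what was recorded
So the first discrepancy is step 3, where the right value is top = -8.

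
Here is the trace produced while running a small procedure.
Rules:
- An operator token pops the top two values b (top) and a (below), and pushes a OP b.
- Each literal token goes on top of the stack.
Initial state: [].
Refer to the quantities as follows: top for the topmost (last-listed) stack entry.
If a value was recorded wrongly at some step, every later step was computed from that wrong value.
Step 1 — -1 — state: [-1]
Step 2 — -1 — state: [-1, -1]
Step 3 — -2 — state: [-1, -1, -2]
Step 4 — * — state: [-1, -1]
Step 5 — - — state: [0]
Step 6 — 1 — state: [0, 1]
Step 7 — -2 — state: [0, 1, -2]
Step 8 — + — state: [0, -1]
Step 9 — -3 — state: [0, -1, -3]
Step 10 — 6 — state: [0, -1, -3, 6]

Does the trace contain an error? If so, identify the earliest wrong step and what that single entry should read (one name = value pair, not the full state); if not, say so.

step 4, top = 2

step 1: push -1: top = -1 -> no discrepancy
step 2: push -1: top = -1 -> agrees with the trace
step 3: push -2: top = -2 -> exactly as logged
step 4: -1 * -2 = 2 -> not what was recorded
First incorrect step: 4; the correct value is top = 2.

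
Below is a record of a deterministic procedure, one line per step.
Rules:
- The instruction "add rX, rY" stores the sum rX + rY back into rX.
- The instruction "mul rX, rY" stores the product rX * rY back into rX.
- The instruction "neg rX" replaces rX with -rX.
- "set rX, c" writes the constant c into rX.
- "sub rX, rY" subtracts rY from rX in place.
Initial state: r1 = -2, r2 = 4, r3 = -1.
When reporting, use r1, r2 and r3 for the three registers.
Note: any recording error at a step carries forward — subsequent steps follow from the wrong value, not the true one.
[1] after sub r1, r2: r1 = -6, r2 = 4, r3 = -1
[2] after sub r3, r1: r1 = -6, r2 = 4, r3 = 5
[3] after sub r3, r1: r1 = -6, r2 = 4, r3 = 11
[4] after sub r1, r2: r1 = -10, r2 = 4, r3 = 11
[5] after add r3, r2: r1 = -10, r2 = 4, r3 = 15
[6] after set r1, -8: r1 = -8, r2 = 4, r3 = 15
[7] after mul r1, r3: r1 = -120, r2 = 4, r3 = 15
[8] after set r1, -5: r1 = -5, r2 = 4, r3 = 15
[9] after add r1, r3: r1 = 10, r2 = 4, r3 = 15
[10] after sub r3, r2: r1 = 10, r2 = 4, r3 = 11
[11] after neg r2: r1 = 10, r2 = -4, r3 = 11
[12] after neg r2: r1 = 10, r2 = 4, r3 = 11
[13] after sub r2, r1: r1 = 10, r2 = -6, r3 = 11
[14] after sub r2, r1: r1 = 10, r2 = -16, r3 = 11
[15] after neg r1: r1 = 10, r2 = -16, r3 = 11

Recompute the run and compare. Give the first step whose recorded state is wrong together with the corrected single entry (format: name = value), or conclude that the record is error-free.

step 15, r1 = -10

Recomputing the run from the initial state:
step 1: r1 = -6, r2 = 4, r3 = -1
step 2: r1 = -6, r2 = 4, r3 = 5
step 3: r1 = -6, r2 = 4, r3 = 11
step 4: r1 = -10, r2 = 4, r3 = 11
step 5: r1 = -10, r2 = 4, r3 = 15
step 6: r1 = -8, r2 = 4, r3 = 15
step 7: r1 = -120, r2 = 4, r3 = 15
step 8: r1 = -5, r2 = 4, r3 = 15
step 9: r1 = 10, r2 = 4, r3 = 15
step 10: r1 = 10, r2 = 4, r3 = 11
step 11: r1 = 10, r2 = -4, r3 = 11
step 12: r1 = 10, r2 = 4, r3 = 11
step 13: r1 = 10, r2 = -6, r3 = 11
step 14: r1 = 10, r2 = -16, r3 = 11
step 15: r1 = -10, r2 = -16, r3 = 11
The first disagreement with the record is at step 15, where the value should be r1 = -10.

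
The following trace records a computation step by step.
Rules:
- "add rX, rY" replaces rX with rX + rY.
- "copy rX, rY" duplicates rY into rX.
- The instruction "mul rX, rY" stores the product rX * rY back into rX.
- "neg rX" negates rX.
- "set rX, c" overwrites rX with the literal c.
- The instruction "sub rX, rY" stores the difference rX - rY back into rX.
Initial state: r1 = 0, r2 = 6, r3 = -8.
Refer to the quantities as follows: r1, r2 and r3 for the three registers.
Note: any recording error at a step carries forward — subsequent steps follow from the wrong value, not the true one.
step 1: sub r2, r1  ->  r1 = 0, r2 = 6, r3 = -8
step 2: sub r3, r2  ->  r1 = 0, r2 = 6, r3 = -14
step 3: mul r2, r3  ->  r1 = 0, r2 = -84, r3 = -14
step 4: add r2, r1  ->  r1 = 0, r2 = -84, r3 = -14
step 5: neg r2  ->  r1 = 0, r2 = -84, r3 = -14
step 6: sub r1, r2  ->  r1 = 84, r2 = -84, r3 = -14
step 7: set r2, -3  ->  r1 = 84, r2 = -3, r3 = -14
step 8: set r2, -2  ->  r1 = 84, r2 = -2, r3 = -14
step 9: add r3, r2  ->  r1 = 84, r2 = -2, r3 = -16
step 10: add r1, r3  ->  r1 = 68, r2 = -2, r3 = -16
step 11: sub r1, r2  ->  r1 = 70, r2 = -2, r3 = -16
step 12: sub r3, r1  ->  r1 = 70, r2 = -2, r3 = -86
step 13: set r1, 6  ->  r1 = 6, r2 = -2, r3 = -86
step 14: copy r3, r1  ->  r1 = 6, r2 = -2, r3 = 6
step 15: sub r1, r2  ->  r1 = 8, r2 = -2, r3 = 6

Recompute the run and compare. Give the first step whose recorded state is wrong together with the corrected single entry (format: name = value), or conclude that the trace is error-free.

Recomputing the run from the initial state:
step 1: r1 = 0, r2 = 6, r3 = -8
step 2: r1 = 0, r2 = 6, r3 = -14
step 3: r1 = 0, r2 = -84, r3 = -14
step 4: r1 = 0, r2 = -84, r3 = -14
step 5: r1 = 0, r2 = 84, r3 = -14
step 6: r1 = -84, r2 = 84, r3 = -14
step 7: r1 = -84, r2 = -3, r3 = -14
step 8: r1 = -84, r2 = -2, r3 = -14
step 9: r1 = -84, r2 = -2, r3 = -16
step 10: r1 = -100, r2 = -2, r3 = -16
step 11: r1 = -98, r2 = -2, r3 = -16
step 12: r1 = -98, r2 = -2, r3 = 82
step 13: r1 = 6, r2 = -2, r3 = 82
step 14: r1 = 6, r2 = -2, r3 = 6
step 15: r1 = 8, r2 = -2, r3 = 6
The first disagreement with the trace is at step 5, where the value should be r2 = 84.

step 5, r2 = 84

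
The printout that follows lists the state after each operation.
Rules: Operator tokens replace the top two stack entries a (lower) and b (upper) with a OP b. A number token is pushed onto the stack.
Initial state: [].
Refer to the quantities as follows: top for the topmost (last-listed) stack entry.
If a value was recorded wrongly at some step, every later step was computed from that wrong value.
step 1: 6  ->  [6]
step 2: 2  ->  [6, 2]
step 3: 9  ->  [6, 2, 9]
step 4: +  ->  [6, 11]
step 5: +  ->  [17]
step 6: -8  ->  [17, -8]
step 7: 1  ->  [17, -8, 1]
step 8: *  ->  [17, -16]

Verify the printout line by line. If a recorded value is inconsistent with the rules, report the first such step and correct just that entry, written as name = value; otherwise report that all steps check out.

step 1: push 6: top = 6 -> same as recorded
step 2: push 2: top = 2 -> checks out
step 3: push 9: top = 9 -> verified
step 4: 2 + 9 = 11 -> matches
step 5: 6 + 11 = 17 -> verified
step 6: push -8: top = -8 -> matches
step 7: push 1: top = 1 -> consistent with the printout
step 8: -8 * 1 = -8 -> not what was recorded
Step 8 is the first one off; corrected, top = -8.

step 8, top = -8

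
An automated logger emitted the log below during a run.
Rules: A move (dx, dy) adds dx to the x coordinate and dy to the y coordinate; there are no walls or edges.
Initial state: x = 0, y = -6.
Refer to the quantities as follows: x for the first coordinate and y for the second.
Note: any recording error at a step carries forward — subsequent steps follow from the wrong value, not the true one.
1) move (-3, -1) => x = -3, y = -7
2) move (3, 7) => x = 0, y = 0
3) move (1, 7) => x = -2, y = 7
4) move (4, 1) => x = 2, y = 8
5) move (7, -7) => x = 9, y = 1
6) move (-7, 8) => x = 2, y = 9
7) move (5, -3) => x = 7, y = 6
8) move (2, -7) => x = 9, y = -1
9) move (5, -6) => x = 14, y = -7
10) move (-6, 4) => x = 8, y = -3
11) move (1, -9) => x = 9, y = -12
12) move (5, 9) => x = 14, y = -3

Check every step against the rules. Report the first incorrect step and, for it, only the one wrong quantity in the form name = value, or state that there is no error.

step 3, x = 1

Recomputing the run from the initial state:
step 1: x = -3, y = -7
step 2: x = 0, y = 0
step 3: x = 1, y = 7
step 4: x = 5, y = 8
step 5: x = 12, y = 1
step 6: x = 5, y = 9
step 7: x = 10, y = 6
step 8: x = 12, y = -1
step 9: x = 17, y = -7
step 10: x = 11, y = -3
step 11: x = 12, y = -12
step 12: x = 17, y = -3
The first disagreement with the log is at step 3, where the value should be x = 1.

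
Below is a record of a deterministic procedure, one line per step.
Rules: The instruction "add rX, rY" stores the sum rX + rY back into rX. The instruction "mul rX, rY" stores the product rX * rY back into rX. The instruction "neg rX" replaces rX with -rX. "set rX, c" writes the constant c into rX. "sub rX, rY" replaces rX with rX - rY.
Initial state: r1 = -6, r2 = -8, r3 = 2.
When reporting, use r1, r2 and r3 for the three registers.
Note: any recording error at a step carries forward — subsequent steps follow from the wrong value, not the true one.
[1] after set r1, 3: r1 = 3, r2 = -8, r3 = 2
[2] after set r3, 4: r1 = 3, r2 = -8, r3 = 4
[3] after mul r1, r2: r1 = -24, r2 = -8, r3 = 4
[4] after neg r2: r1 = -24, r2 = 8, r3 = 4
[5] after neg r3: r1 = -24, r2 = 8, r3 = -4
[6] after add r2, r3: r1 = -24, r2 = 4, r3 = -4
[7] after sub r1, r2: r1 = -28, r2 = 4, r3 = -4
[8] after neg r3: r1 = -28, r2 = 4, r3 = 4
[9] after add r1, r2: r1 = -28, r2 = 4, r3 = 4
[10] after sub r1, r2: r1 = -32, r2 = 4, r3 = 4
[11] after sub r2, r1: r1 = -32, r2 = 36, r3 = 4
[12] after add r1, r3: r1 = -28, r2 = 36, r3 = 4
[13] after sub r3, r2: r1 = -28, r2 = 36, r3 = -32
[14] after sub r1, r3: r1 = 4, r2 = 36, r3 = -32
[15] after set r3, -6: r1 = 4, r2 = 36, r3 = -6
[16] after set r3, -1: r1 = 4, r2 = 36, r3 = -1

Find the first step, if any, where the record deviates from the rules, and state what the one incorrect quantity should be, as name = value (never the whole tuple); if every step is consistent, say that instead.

step 9, r1 = -24

Recomputing the run from the initial state:
step 1: r1 = 3, r2 = -8, r3 = 2
step 2: r1 = 3, r2 = -8, r3 = 4
step 3: r1 = -24, r2 = -8, r3 = 4
step 4: r1 = -24, r2 = 8, r3 = 4
step 5: r1 = -24, r2 = 8, r3 = -4
step 6: r1 = -24, r2 = 4, r3 = -4
step 7: r1 = -28, r2 = 4, r3 = -4
step 8: r1 = -28, r2 = 4, r3 = 4
step 9: r1 = -24, r2 = 4, r3 = 4
step 10: r1 = -28, r2 = 4, r3 = 4
step 11: r1 = -28, r2 = 32, r3 = 4
step 12: r1 = -24, r2 = 32, r3 = 4
step 13: r1 = -24, r2 = 32, r3 = -28
step 14: r1 = 4, r2 = 32, r3 = -28
step 15: r1 = 4, r2 = 32, r3 = -6
step 16: r1 = 4, r2 = 32, r3 = -1
The first disagreement with the record is at step 9, where the value should be r1 = -24.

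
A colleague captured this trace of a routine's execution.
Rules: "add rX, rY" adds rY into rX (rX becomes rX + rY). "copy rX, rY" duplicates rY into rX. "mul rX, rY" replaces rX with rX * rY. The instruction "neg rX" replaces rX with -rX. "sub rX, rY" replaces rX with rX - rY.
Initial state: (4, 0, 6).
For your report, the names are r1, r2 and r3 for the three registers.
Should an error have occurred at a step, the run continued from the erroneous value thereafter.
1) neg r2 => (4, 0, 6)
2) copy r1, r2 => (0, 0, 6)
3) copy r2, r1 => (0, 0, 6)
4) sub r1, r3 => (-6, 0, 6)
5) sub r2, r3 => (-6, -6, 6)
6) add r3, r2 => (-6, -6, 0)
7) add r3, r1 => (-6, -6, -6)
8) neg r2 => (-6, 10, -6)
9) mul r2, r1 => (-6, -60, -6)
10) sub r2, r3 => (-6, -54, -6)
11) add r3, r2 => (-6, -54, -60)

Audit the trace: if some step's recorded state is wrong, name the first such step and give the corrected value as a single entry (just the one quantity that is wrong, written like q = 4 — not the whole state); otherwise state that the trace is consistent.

step 8, r2 = 6

1. r2 = -(0) = 0 (matches)
2. r1 = 0 (verified)
3. r2 = 0 (matches)
4. r1 = 0 - 6 = -6 (agrees with the trace)
5. r2 = 0 - 6 = -6 (in agreement)
6. r3 = 6 + -6 = 0 (agrees with the trace)
7. r3 = 0 + -6 = -6 (confirmed correct)
8. r2 = -(-6) = 6 (the trace has a different value)
First deviation found at step 8; the corrected entry is r2 = 6.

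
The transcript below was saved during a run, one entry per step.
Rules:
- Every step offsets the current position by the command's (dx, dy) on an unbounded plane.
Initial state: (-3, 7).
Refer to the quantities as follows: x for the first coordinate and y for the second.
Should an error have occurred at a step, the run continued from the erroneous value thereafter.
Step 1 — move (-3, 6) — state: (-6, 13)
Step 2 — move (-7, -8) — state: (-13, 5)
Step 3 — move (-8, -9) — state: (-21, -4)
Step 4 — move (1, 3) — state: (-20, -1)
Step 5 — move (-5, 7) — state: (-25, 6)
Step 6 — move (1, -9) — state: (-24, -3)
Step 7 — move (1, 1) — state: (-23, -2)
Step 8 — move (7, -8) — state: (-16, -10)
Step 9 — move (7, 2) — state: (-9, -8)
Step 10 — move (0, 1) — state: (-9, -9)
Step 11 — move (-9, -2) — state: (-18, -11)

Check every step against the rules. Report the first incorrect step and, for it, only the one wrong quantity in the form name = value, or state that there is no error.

step 10, y = -7

step 1: x = -3 + (-3) = -6, y = 7 + (6) = 13 -> matches
step 2: x = -6 + (-7) = -13, y = 13 + (-8) = 5 -> agrees with the transcript
step 3: x = -13 + (-8) = -21, y = 5 + (-9) = -4 -> in agreement
step 4: x = -21 + (1) = -20, y = -4 + (3) = -1 -> same as recorded
step 5: x = -20 + (-5) = -25, y = -1 + (7) = 6 -> same as recorded
step 6: x = -25 + (1) = -24, y = 6 + (-9) = -3 -> no discrepancy
step 7: x = -24 + (1) = -23, y = -3 + (1) = -2 -> no discrepancy
step 8: x = -23 + (7) = -16, y = -2 + (-8) = -10 -> agrees with the transcript
step 9: x = -16 + (7) = -9, y = -10 + (2) = -8 -> agrees with the transcript
step 10: x = -9 + (0) = -9, y = -8 + (1) = -7 -> the entry is off here
Step 10 is the first one off; corrected, y = -7.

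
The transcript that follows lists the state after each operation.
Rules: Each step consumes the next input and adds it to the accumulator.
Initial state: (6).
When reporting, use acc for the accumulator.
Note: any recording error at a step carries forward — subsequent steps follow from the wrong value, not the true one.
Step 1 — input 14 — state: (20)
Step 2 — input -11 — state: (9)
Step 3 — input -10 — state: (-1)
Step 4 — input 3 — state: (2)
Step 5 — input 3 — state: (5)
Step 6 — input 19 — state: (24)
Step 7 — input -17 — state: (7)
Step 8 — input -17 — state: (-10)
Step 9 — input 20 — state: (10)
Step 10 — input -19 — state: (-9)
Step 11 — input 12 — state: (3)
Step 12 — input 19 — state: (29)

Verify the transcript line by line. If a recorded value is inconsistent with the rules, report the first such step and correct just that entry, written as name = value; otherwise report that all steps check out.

1. acc = 6 + 14 = 20 (no discrepancy)
2. acc = 20 + -11 = 9 (in agreement)
3. acc = 9 + -10 = -1 (checks out)
4. acc = -1 + 3 = 2 (checks out)
5. acc = 2 + 3 = 5 (verified)
6. acc = 5 + 19 = 24 (verified)
7. acc = 24 + -17 = 7 (verified)
8. acc = 7 + -17 = -10 (confirmed correct)
9. acc = -10 + 20 = 10 (consistent with the transcript)
10. acc = 10 + -19 = -9 (exactly as logged)
11. acc = -9 + 12 = 3 (in agreement)
12. acc = 3 + 19 = 22 (not what was recorded)
Conclusion: step 12 carries the first error; the entry should be acc = 22.

step 12, acc = 22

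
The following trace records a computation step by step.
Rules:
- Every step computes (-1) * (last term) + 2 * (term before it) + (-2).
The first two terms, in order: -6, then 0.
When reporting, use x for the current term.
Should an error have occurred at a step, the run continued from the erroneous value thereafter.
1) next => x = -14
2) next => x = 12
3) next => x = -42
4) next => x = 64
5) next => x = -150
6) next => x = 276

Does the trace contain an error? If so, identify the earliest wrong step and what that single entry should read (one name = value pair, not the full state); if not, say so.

no error

Recomputing the run from the initial state:
step 1: x = -14
step 2: x = 12
step 3: x = -42
step 4: x = 64
step 5: x = -150
step 6: x = 276
This matches the trace at every step.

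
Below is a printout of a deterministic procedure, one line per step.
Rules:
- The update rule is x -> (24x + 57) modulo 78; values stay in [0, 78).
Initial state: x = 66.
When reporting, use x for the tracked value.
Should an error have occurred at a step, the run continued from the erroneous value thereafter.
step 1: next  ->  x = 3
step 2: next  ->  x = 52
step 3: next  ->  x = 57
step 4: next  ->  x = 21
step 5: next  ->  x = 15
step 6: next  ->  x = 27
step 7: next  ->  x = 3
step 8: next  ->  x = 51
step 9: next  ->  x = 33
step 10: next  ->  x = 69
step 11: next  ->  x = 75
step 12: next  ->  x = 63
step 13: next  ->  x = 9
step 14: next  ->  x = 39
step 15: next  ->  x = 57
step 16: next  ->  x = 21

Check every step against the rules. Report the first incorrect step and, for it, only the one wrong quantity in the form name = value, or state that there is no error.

step 1: x = (24*66 + 57) mod 78 = 3 -> verified
step 2: x = (24*3 + 57) mod 78 = 51 -> a discrepancy with the printout
Step 2 is the first one off; corrected, x = 51.

step 2, x = 51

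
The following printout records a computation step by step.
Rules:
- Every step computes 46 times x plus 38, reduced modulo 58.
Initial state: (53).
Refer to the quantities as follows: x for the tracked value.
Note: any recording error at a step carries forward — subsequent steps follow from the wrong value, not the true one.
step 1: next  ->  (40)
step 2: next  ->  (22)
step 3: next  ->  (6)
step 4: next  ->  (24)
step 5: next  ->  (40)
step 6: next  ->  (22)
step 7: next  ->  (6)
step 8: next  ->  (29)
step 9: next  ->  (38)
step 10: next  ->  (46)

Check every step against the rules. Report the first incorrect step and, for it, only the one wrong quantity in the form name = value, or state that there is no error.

step 8, x = 24

Recomputing the run from the initial state:
step 1: x = 40
step 2: x = 22
step 3: x = 6
step 4: x = 24
step 5: x = 40
step 6: x = 22
step 7: x = 6
step 8: x = 24
step 9: x = 40
step 10: x = 22
The first disagreement with the printout is at step 8, where the value should be x = 24.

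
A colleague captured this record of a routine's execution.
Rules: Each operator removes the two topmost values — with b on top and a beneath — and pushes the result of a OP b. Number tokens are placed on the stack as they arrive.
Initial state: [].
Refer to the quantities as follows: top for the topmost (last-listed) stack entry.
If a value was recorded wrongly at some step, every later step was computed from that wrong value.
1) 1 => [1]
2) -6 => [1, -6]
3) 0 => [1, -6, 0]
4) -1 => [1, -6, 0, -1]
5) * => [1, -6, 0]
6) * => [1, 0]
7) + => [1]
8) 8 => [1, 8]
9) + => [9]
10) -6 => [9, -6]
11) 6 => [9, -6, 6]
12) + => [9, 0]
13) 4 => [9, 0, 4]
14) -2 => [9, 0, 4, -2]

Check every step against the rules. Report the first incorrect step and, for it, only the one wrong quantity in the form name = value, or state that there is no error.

no error

step 1: push 1: top = 1 -> checks out
step 2: push -6: top = -6 -> consistent with the record
step 3: push 0: top = 0 -> exactly as logged
step 4: push -1: top = -1 -> no discrepancy
step 5: 0 * -1 = 0 -> same as recorded
step 6: -6 * 0 = 0 -> in agreement
step 7: 1 + 0 = 1 -> agrees with the record
step 8: push 8: top = 8 -> in agreement
step 9: 1 + 8 = 9 -> confirmed correct
step 10: push -6: top = -6 -> confirmed correct
step 11: push 6: top = 6 -> verified
step 12: -6 + 6 = 0 -> confirmed correct
step 13: push 4: top = 4 -> confirmed correct
step 14: push -2: top = -2 -> same as recorded
Nothing is out of place; the run is error-free.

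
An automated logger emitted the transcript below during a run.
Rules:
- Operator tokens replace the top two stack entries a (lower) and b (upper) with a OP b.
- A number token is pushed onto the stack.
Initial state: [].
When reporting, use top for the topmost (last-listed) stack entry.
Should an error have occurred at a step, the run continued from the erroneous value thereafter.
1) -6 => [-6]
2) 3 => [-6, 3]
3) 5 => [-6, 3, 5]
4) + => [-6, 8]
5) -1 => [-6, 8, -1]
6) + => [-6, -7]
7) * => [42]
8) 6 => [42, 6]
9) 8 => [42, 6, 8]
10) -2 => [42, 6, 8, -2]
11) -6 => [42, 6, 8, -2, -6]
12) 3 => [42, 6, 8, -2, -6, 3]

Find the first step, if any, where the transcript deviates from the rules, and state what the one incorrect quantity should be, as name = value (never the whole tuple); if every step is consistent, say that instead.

Recomputing the run from the initial state:
step 1: [-6]
step 2: [-6, 3]
step 3: [-6, 3, 5]
step 4: [-6, 8]
step 5: [-6, 8, -1]
step 6: [-6, 7]
step 7: [-42]
step 8: [-42, 6]
step 9: [-42, 6, 8]
step 10: [-42, 6, 8, -2]
step 11: [-42, 6, 8, -2, -6]
step 12: [-42, 6, 8, -2, -6, 3]
The first disagreement with the transcript is at step 6, where the value should be top = 7.

step 6, top = 7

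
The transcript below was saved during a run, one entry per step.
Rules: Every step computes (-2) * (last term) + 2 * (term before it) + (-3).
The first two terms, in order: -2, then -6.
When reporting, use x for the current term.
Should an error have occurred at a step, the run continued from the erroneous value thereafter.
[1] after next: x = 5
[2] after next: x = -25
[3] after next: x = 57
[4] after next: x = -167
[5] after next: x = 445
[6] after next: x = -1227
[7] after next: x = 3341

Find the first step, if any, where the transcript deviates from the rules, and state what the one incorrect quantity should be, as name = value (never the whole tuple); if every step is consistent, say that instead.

1. x = -2*(-6) + (2)*(-2) + (-3) = 5 (exactly as logged)
2. x = -2*(5) + (2)*(-6) + (-3) = -25 (same as recorded)
3. x = -2*(-25) + (2)*(5) + (-3) = 57 (checks out)
4. x = -2*(57) + (2)*(-25) + (-3) = -167 (confirmed correct)
5. x = -2*(-167) + (2)*(57) + (-3) = 445 (agrees with the transcript)
6. x = -2*(445) + (2)*(-167) + (-3) = -1227 (no discrepancy)
7. x = -2*(-1227) + (2)*(445) + (-3) = 3341 (same as recorded)
Nothing is out of place; the run is error-free.

no error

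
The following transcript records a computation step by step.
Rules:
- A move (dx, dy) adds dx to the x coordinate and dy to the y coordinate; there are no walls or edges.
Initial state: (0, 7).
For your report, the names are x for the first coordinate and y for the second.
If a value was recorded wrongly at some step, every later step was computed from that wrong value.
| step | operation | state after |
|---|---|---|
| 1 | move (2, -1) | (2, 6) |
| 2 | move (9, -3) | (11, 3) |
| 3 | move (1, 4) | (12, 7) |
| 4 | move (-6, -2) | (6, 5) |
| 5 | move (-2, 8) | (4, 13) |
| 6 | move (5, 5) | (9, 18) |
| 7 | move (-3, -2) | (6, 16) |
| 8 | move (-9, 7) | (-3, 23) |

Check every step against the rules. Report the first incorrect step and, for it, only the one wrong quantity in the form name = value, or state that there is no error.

no error

Step 1: x = 0 + (2) = 2, y = 7 + (-1) = 6 — in agreement.
Step 2: x = 2 + (9) = 11, y = 6 + (-3) = 3 — checks out.
Step 3: x = 11 + (1) = 12, y = 3 + (4) = 7 — exactly as logged.
Step 4: x = 12 + (-6) = 6, y = 7 + (-2) = 5 — confirmed correct.
Step 5: x = 6 + (-2) = 4, y = 5 + (8) = 13 — checks out.
Step 6: x = 4 + (5) = 9, y = 13 + (5) = 18 — confirmed correct.
Step 7: x = 9 + (-3) = 6, y = 18 + (-2) = 16 — confirmed correct.
Step 8: x = 6 + (-9) = -3, y = 16 + (7) = 23 — confirmed correct.
Every step is consistent.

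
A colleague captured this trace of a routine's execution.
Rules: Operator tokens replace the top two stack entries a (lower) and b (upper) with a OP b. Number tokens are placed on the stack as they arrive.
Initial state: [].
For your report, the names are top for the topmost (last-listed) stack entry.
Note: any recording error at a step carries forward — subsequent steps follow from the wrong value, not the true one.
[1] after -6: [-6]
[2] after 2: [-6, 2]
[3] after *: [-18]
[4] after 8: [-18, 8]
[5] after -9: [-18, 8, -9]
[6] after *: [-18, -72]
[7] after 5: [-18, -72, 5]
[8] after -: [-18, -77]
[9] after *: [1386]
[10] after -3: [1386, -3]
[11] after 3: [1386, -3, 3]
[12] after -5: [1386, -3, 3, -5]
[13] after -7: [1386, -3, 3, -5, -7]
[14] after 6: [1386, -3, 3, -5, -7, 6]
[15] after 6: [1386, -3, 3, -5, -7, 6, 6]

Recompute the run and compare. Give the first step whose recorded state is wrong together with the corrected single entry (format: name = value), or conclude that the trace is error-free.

step 3, top = -12

1. push -6: top = -6 (consistent with the trace)
2. push 2: top = 2 (confirmed correct)
3. -6 * 2 = -12 (the trace disagrees here)
The audit stops at step 3: the recorded entry is wrong and should be top = -12.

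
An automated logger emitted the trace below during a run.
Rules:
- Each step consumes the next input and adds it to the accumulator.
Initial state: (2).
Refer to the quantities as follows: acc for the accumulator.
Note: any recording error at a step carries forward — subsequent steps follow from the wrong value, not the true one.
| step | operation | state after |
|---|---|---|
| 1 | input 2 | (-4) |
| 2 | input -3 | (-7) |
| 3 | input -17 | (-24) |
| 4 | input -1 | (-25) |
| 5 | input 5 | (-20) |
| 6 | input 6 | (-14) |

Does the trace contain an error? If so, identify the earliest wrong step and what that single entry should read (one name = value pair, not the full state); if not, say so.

step 1, acc = 4

Step 1: acc = 2 + 2 = 4 — the recorded entry deviates here.
That makes step 1 the first incorrect line — acc = 4 is what it should show.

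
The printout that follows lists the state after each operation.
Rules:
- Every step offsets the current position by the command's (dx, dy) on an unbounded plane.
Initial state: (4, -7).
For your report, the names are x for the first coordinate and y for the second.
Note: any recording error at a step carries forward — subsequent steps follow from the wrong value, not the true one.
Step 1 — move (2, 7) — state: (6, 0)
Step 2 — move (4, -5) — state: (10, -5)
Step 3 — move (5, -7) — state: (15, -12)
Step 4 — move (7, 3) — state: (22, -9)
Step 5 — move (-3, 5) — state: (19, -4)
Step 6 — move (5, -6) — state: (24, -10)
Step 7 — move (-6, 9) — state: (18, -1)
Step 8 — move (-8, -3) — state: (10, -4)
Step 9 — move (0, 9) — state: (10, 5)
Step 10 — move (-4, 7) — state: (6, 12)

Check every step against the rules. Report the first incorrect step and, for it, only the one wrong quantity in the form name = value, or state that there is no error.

no error

step 1: x = 4 + (2) = 6, y = -7 + (7) = 0 -> verified
step 2: x = 6 + (4) = 10, y = 0 + (-5) = -5 -> verified
step 3: x = 10 + (5) = 15, y = -5 + (-7) = -12 -> agrees with the printout
step 4: x = 15 + (7) = 22, y = -12 + (3) = -9 -> in agreement
step 5: x = 22 + (-3) = 19, y = -9 + (5) = -4 -> exactly as logged
step 6: x = 19 + (5) = 24, y = -4 + (-6) = -10 -> matches
step 7: x = 24 + (-6) = 18, y = -10 + (9) = -1 -> confirmed correct
step 8: x = 18 + (-8) = 10, y = -1 + (-3) = -4 -> agrees with the printout
step 9: x = 10 + (0) = 10, y = -4 + (9) = 5 -> same as recorded
step 10: x = 10 + (-4) = 6, y = 5 + (7) = 12 -> confirmed correct
The recomputation confirms every line.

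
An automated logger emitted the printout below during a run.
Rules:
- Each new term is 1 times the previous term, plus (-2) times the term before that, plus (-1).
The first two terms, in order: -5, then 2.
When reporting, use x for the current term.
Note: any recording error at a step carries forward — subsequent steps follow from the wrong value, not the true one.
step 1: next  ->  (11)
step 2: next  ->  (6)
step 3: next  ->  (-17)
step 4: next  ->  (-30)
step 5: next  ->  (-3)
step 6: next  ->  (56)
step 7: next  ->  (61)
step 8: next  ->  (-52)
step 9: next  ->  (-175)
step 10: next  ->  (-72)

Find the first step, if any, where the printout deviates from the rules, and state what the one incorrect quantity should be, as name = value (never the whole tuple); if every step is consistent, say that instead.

Step 1: x = 1*(2) + (-2)*(-5) + (-1) = 11 — checks out.
Step 2: x = 1*(11) + (-2)*(2) + (-1) = 6 — consistent with the printout.
Step 3: x = 1*(6) + (-2)*(11) + (-1) = -17 — checks out.
Step 4: x = 1*(-17) + (-2)*(6) + (-1) = -30 — in agreement.
Step 5: x = 1*(-30) + (-2)*(-17) + (-1) = 3 — first mismatch against the printout.
The earliest wrong entry is at step 5: it should read x = 3.

step 5, x = 3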